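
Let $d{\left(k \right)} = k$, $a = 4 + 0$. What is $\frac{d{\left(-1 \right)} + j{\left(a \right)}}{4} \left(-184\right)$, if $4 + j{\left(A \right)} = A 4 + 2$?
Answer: $-598$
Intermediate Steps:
$a = 4$
$j{\left(A \right)} = -2 + 4 A$ ($j{\left(A \right)} = -4 + \left(A 4 + 2\right) = -4 + \left(4 A + 2\right) = -4 + \left(2 + 4 A\right) = -2 + 4 A$)
$\frac{d{\left(-1 \right)} + j{\left(a \right)}}{4} \left(-184\right) = \frac{-1 + \left(-2 + 4 \cdot 4\right)}{4} \left(-184\right) = \frac{-1 + \left(-2 + 16\right)}{4} \left(-184\right) = \frac{-1 + 14}{4} \left(-184\right) = \frac{1}{4} \cdot 13 \left(-184\right) = \frac{13}{4} \left(-184\right) = -598$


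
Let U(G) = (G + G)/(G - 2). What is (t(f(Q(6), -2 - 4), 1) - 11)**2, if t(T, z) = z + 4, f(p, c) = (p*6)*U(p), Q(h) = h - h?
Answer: 36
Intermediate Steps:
U(G) = 2*G/(-2 + G) (U(G) = (2*G)/(-2 + G) = 2*G/(-2 + G))
Q(h) = 0
f(p, c) = 12*p**2/(-2 + p) (f(p, c) = (p*6)*(2*p/(-2 + p)) = (6*p)*(2*p/(-2 + p)) = 12*p**2/(-2 + p))
t(T, z) = 4 + z
(t(f(Q(6), -2 - 4), 1) - 11)**2 = ((4 + 1) - 11)**2 = (5 - 11)**2 = (-6)**2 = 36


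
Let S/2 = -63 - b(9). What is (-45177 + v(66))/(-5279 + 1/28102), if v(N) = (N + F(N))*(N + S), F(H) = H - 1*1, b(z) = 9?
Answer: 1556710290/148350457 ≈ 10.493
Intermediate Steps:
F(H) = -1 + H (F(H) = H - 1 = -1 + H)
S = -144 (S = 2*(-63 - 1*9) = 2*(-63 - 9) = 2*(-72) = -144)
v(N) = (-1 + 2*N)*(-144 + N) (v(N) = (N + (-1 + N))*(N - 144) = (-1 + 2*N)*(-144 + N))
(-45177 + v(66))/(-5279 + 1/28102) = (-45177 + (144 - 289*66 + 2*66²))/(-5279 + 1/28102) = (-45177 + (144 - 19074 + 2*4356))/(-5279 + 1/28102) = (-45177 + (144 - 19074 + 8712))/(-148350457/28102) = (-45177 - 10218)*(-28102/148350457) = -55395*(-28102/148350457) = 1556710290/148350457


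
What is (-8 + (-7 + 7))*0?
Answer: 0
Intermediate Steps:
(-8 + (-7 + 7))*0 = (-8 + 0)*0 = -8*0 = 0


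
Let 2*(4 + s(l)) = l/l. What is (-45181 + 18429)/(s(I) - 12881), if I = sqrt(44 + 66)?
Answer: 53504/25769 ≈ 2.0763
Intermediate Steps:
I = sqrt(110) ≈ 10.488
s(l) = -7/2 (s(l) = -4 + (l/l)/2 = -4 + (1/2)*1 = -4 + 1/2 = -7/2)
(-45181 + 18429)/(s(I) - 12881) = (-45181 + 18429)/(-7/2 - 12881) = -26752/(-25769/2) = -26752*(-2/25769) = 53504/25769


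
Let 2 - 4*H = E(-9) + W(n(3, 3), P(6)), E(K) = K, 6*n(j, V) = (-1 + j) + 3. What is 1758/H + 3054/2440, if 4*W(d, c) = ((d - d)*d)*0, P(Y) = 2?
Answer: 8595837/13420 ≈ 640.52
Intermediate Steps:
n(j, V) = 1/3 + j/6 (n(j, V) = ((-1 + j) + 3)/6 = (2 + j)/6 = 1/3 + j/6)
W(d, c) = 0 (W(d, c) = (((d - d)*d)*0)/4 = ((0*d)*0)/4 = (0*0)/4 = (1/4)*0 = 0)
H = 11/4 (H = 1/2 - (-9 + 0)/4 = 1/2 - 1/4*(-9) = 1/2 + 9/4 = 11/4 ≈ 2.7500)
1758/H + 3054/2440 = 1758/(11/4) + 3054/2440 = 1758*(4/11) + 3054*(1/2440) = 7032/11 + 1527/1220 = 8595837/13420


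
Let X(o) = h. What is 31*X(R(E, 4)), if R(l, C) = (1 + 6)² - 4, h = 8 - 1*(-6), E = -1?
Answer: 434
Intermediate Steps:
h = 14 (h = 8 + 6 = 14)
R(l, C) = 45 (R(l, C) = 7² - 4 = 49 - 4 = 45)
X(o) = 14
31*X(R(E, 4)) = 31*14 = 434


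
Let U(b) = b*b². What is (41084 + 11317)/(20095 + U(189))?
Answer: 52401/6771364 ≈ 0.0077386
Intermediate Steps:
U(b) = b³
(41084 + 11317)/(20095 + U(189)) = (41084 + 11317)/(20095 + 189³) = 52401/(20095 + 6751269) = 52401/6771364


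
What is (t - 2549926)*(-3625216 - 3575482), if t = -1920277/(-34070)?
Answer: 312776929801231507/17035 ≈ 1.8361e+13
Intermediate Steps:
t = 1920277/34070 (t = -1920277*(-1/34070) = 1920277/34070 ≈ 56.363)
(t - 2549926)*(-3625216 - 3575482) = (1920277/34070 - 2549926)*(-3625216 - 3575482) = -86874058543/34070*(-7200698) = 312776929801231507/17035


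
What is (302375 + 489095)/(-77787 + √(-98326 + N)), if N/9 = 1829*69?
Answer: -30783038445/3024889943 - 395735*√1037483/3024889943 ≈ -10.310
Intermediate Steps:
N = 1135809 (N = 9*(1829*69) = 9*126201 = 1135809)
(302375 + 489095)/(-77787 + √(-98326 + N)) = (302375 + 489095)/(-77787 + √(-98326 + 1135809)) = 791470/(-77787 + √1037483)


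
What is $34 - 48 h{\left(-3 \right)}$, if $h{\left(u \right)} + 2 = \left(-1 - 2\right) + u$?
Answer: $418$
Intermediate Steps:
$h{\left(u \right)} = -5 + u$ ($h{\left(u \right)} = -2 + \left(\left(-1 - 2\right) + u\right) = -2 + \left(-3 + u\right) = -5 + u$)
$34 - 48 h{\left(-3 \right)} = 34 - 48 \left(-5 - 3\right) = 34 - -384 = 34 + 384 = 418$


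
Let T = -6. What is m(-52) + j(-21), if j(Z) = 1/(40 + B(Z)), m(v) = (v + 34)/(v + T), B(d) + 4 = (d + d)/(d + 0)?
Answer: 371/1102 ≈ 0.33666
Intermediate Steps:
B(d) = -2 (B(d) = -4 + (d + d)/(d + 0) = -4 + (2*d)/d = -4 + 2 = -2)
m(v) = (34 + v)/(-6 + v) (m(v) = (v + 34)/(v - 6) = (34 + v)/(-6 + v))
j(Z) = 1/38 (j(Z) = 1/(40 - 2) = 1/38)
m(-52) + j(-21) = (34 - 52)/(-6 - 52) + 1/38 = -18/(-58) + 1/38 = -1/58*(-18) + 1/38 = 9/29 + 1/38 = 371/1102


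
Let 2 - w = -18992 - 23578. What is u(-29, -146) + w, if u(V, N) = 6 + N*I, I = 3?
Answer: 42140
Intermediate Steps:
w = 42572 (w = 2 - (-18992 - 23578) = 2 - 1*(-42570) = 2 + 42570 = 42572)
u(V, N) = 6 + 3*N (u(V, N) = 6 + N*3 = 6 + 3*N)
u(-29, -146) + w = (6 + 3*(-146)) + 42572 = (6 - 438) + 42572 = -432 + 42572 = 42140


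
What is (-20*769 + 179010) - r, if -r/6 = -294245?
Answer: -1601840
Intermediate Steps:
r = 1765470 (r = -6*(-294245) = 1765470)
(-20*769 + 179010) - r = (-20*769 + 179010) - 1*1765470 = (-15380 + 179010) - 1765470 = 163630 - 1765470 = -1601840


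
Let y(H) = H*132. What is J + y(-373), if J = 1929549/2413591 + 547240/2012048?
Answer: -29887207587269707/607032618046 ≈ -49235.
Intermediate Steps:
y(H) = 132*H
J = 650394843149/607032618046 (J = 1929549*(1/2413591) + 547240*(1/2012048) = 1929549/2413591 + 68405/251506 = 650394843149/607032618046 ≈ 1.0714)
J + y(-373) = 650394843149/607032618046 + 132*(-373) = 650394843149/607032618046 - 49236 = -29887207587269707/607032618046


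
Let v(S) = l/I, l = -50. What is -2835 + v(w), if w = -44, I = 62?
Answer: -87910/31 ≈ -2835.8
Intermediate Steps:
v(S) = -25/31 (v(S) = -50/62 = -50*1/62 = -25/31)
-2835 + v(w) = -2835 - 25/31 = -87910/31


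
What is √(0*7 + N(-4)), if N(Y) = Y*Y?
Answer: 4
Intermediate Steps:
N(Y) = Y²
√(0*7 + N(-4)) = √(0*7 + (-4)²) = √(0 + 16) = √16 = 4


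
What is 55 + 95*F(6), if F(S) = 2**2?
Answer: 435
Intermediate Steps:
F(S) = 4
55 + 95*F(6) = 55 + 95*4 = 55 + 380 = 435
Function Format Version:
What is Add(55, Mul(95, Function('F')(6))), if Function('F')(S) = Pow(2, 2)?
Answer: 435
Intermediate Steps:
Function('F')(S) = 4
Add(55, Mul(95, Function('F')(6))) = Add(55, Mul(95, 4)) = Add(55, 380) = 435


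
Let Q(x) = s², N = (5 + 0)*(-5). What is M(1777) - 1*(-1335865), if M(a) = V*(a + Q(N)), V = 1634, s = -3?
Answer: 4254189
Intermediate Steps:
N = -25 (N = 5*(-5) = -25)
Q(x) = 9 (Q(x) = (-3)² = 9)
M(a) = 14706 + 1634*a (M(a) = 1634*(a + 9) = 1634*(9 + a) = 14706 + 1634*a)
M(1777) - 1*(-1335865) = (14706 + 1634*1777) - 1*(-1335865) = (14706 + 2903618) + 1335865 = 2918324 + 1335865 = 4254189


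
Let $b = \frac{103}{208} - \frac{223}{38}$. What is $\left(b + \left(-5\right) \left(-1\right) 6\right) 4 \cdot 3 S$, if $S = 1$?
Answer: $\frac{291975}{988} \approx 295.52$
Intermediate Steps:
$b = - \frac{21235}{3952}$ ($b = 103 \cdot \frac{1}{208} - \frac{223}{38} = \frac{103}{208} - \frac{223}{38} = - \frac{21235}{3952} \approx -5.3732$)
$\left(b + \left(-5\right) \left(-1\right) 6\right) 4 \cdot 3 S = \left(- \frac{21235}{3952} + \left(-5\right) \left(-1\right) 6\right) 4 \cdot 3 \cdot 1 = \left(- \frac{21235}{3952} + 5 \cdot 6\right) 12 \cdot 1 = \left(- \frac{21235}{3952} + 30\right) 12 = \frac{97325}{3952} \cdot 12 = \frac{291975}{988}$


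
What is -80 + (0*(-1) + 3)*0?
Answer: -80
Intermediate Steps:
-80 + (0*(-1) + 3)*0 = -80 + (0 + 3)*0 = -80 + 3*0 = -80 + 0 = -80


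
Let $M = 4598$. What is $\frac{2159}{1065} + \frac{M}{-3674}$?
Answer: $\frac{137968}{177855} \approx 0.77573$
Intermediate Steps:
$\frac{2159}{1065} + \frac{M}{-3674} = \frac{2159}{1065} + \frac{4598}{-3674} = 2159 \cdot \frac{1}{1065} + 4598 \left(- \frac{1}{3674}\right) = \frac{2159}{1065} - \frac{209}{167} = \frac{137968}{177855}$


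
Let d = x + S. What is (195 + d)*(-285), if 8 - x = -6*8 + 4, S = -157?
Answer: -25650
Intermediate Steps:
x = 52 (x = 8 - (-6*8 + 4) = 8 - (-48 + 4) = 8 - 1*(-44) = 8 + 44 = 52)
d = -105 (d = 52 - 157 = -105)
(195 + d)*(-285) = (195 - 105)*(-285) = 90*(-285) = -25650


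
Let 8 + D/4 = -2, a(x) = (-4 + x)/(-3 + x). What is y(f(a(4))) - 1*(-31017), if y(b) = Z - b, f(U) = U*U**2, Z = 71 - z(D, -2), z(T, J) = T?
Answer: 31128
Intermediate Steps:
a(x) = (-4 + x)/(-3 + x)
D = -40 (D = -32 + 4*(-2) = -32 - 8 = -40)
Z = 111 (Z = 71 - 1*(-40) = 71 + 40 = 111)
f(U) = U**3
y(b) = 111 - b
y(f(a(4))) - 1*(-31017) = (111 - ((-4 + 4)/(-3 + 4))**3) - 1*(-31017) = (111 - (0/1)**3) + 31017 = (111 - (1*0)**3) + 31017 = (111 - 1*0**3) + 31017 = (111 - 1*0) + 31017 = (111 + 0) + 31017 = 111 + 31017 = 31128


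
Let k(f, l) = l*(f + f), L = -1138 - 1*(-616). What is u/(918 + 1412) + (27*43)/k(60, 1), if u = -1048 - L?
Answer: 88067/9320 ≈ 9.4492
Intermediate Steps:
L = -522 (L = -1138 + 616 = -522)
k(f, l) = 2*f*l (k(f, l) = l*(2*f) = 2*f*l)
u = -526 (u = -1048 - 1*(-522) = -1048 + 522 = -526)
u/(918 + 1412) + (27*43)/k(60, 1) = -526/(918 + 1412) + (27*43)/((2*60*1)) = -526/2330 + 1161/120 = -526*1/2330 + 1161*(1/120) = -263/1165 + 387/40 = 88067/9320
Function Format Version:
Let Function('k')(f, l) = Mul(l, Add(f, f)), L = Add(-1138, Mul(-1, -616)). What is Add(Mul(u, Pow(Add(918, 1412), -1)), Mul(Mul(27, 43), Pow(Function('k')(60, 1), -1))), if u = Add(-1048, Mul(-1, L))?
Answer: Rational(88067, 9320) ≈ 9.4492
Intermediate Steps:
L = -522 (L = Add(-1138, 616) = -522)
Function('k')(f, l) = Mul(2, f, l) (Function('k')(f, l) = Mul(l, Mul(2, f)) = Mul(2, f, l))
u = -526 (u = Add(-1048, Mul(-1, -522)) = Add(-1048, 522) = -526)
Add(Mul(u, Pow(Add(918, 1412), -1)), Mul(Mul(27, 43), Pow(Function('k')(60, 1), -1))) = Add(Mul(-526, Pow(Add(918, 1412), -1)), Mul(Mul(27, 43), Pow(Mul(2, 60, 1), -1))) = Add(Mul(-526, Pow(2330, -1)), Mul(1161, Pow(120, -1))) = Add(Mul(-526, Rational(1, 2330)), Mul(1161, Rational(1, 120))) = Add(Rational(-263, 1165), Rational(387, 40)) = Rational(88067, 9320)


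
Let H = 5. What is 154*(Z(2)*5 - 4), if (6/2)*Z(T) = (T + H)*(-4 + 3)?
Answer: -7238/3 ≈ -2412.7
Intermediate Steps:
Z(T) = -5/3 - T/3 (Z(T) = ((T + 5)*(-4 + 3))/3 = ((5 + T)*(-1))/3 = (-5 - T)/3 = -5/3 - T/3)
154*(Z(2)*5 - 4) = 154*((-5/3 - 1/3*2)*5 - 4) = 154*((-5/3 - 2/3)*5 - 4) = 154*(-7/3*5 - 4) = 154*(-35/3 - 4) = 154*(-47/3) = -7238/3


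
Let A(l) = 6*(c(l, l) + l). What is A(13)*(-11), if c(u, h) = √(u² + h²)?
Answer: -858 - 858*√2 ≈ -2071.4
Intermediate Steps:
c(u, h) = √(h² + u²)
A(l) = 6*l + 6*√2*√(l²) (A(l) = 6*(√(l² + l²) + l) = 6*(√(2*l²) + l) = 6*(√2*√(l²) + l) = 6*(l + √2*√(l²)) = 6*l + 6*√2*√(l²))
A(13)*(-11) = (6*13 + 6*√2*√(13²))*(-11) = (78 + 6*√2*√169)*(-11) = (78 + 6*√2*13)*(-11) = (78 + 78*√2)*(-11) = -858 - 858*√2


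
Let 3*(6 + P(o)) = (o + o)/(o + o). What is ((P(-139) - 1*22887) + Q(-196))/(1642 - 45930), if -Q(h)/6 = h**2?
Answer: 380083/66432 ≈ 5.7214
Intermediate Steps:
Q(h) = -6*h**2
P(o) = -17/3 (P(o) = -6 + ((o + o)/(o + o))/3 = -6 + ((2*o)/((2*o)))/3 = -6 + ((2*o)*(1/(2*o)))/3 = -6 + (1/3)*1 = -6 + 1/3 = -17/3)
((P(-139) - 1*22887) + Q(-196))/(1642 - 45930) = ((-17/3 - 1*22887) - 6*(-196)**2)/(1642 - 45930) = ((-17/3 - 22887) - 6*38416)/(-44288) = (-68678/3 - 230496)*(-1/44288) = -760166/3*(-1/44288) = 380083/66432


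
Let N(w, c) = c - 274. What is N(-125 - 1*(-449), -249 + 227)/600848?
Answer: -37/75106 ≈ -0.00049264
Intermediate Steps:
N(w, c) = -274 + c
N(-125 - 1*(-449), -249 + 227)/600848 = (-274 + (-249 + 227))/600848 = (-274 - 22)*(1/600848) = -296*1/600848 = -37/75106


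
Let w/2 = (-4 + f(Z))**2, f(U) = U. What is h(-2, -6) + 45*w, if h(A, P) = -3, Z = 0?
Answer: 1437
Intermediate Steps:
w = 32 (w = 2*(-4 + 0)**2 = 2*(-4)**2 = 2*16 = 32)
h(-2, -6) + 45*w = -3 + 45*32 = -3 + 1440 = 1437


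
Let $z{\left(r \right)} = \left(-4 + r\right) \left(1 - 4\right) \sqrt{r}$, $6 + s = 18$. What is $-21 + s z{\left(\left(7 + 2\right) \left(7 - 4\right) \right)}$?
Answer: $-21 - 2484 \sqrt{3} \approx -4323.4$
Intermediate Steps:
$s = 12$ ($s = -6 + 18 = 12$)
$z{\left(r \right)} = \sqrt{r} \left(12 - 3 r\right)$ ($z{\left(r \right)} = \left(-4 + r\right) \left(-3\right) \sqrt{r} = \left(12 - 3 r\right) \sqrt{r} = \sqrt{r} \left(12 - 3 r\right)$)
$-21 + s z{\left(\left(7 + 2\right) \left(7 - 4\right) \right)} = -21 + 12 \cdot 3 \sqrt{\left(7 + 2\right) \left(7 - 4\right)} \left(4 - \left(7 + 2\right) \left(7 - 4\right)\right) = -21 + 12 \cdot 3 \sqrt{9 \cdot 3} \left(4 - 9 \cdot 3\right) = -21 + 12 \cdot 3 \sqrt{27} \left(4 - 27\right) = -21 + 12 \cdot 3 \cdot 3 \sqrt{3} \left(4 - 27\right) = -21 + 12 \cdot 3 \cdot 3 \sqrt{3} \left(-23\right) = -21 + 12 \left(- 207 \sqrt{3}\right) = -21 - 2484 \sqrt{3}$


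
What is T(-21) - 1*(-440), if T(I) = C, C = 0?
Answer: 440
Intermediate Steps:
T(I) = 0
T(-21) - 1*(-440) = 0 - 1*(-440) = 0 + 440 = 440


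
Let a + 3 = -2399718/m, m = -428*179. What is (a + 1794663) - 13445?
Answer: 68232421649/38306 ≈ 1.7812e+6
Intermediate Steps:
m = -76612
a = 1084941/38306 (a = -3 - 2399718/(-76612) = -3 - 2399718*(-1/76612) = -3 + 1199859/38306 = 1084941/38306 ≈ 28.323)
(a + 1794663) - 13445 = (1084941/38306 + 1794663) - 13445 = 68747445819/38306 - 13445 = 68232421649/38306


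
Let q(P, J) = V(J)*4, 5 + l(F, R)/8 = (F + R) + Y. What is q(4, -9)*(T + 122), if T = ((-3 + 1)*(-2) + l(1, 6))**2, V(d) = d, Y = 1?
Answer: -32616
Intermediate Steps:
l(F, R) = -32 + 8*F + 8*R (l(F, R) = -40 + 8*((F + R) + 1) = -40 + 8*(1 + F + R) = -40 + (8 + 8*F + 8*R) = -32 + 8*F + 8*R)
q(P, J) = 4*J (q(P, J) = J*4 = 4*J)
T = 784 (T = ((-3 + 1)*(-2) + (-32 + 8*1 + 8*6))**2 = (-2*(-2) + (-32 + 8 + 48))**2 = (4 + 24)**2 = 28**2 = 784)
q(4, -9)*(T + 122) = (4*(-9))*(784 + 122) = -36*906 = -32616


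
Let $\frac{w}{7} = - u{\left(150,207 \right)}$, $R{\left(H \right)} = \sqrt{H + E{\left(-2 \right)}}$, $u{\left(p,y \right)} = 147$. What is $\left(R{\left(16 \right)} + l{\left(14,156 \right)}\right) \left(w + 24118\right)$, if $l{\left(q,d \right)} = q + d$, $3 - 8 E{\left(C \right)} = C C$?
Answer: $3925130 + \frac{23089 \sqrt{254}}{4} \approx 4.0171 \cdot 10^{6}$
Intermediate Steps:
$E{\left(C \right)} = \frac{3}{8} - \frac{C^{2}}{8}$ ($E{\left(C \right)} = \frac{3}{8} - \frac{C C}{8} = \frac{3}{8} - \frac{C^{2}}{8}$)
$l{\left(q,d \right)} = d + q$
$R{\left(H \right)} = \sqrt{- \frac{1}{8} + H}$ ($R{\left(H \right)} = \sqrt{H + \left(\frac{3}{8} - \frac{\left(-2\right)^{2}}{8}\right)} = \sqrt{H + \left(\frac{3}{8} - \frac{1}{2}\right)} = \sqrt{H - \frac{1}{8}} = \sqrt{- \frac{1}{8} + H}$)
$w = -1029$ ($w = 7 \left(\left(-1\right) 147\right) = 7 \left(-147\right) = -1029$)
$\left(R{\left(16 \right)} + l{\left(14,156 \right)}\right) \left(w + 24118\right) = \left(\frac{\sqrt{-2 + 16 \cdot 16}}{4} + \left(156 + 14\right)\right) \left(-1029 + 24118\right) = \left(\frac{\sqrt{-2 + 256}}{4} + 170\right) 23089 = \left(\frac{\sqrt{254}}{4} + 170\right) 23089 = \left(170 + \frac{\sqrt{254}}{4}\right) 23089 = 3925130 + \frac{23089 \sqrt{254}}{4}$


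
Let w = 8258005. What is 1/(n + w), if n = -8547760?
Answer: -1/289755 ≈ -3.4512e-6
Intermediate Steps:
1/(n + w) = 1/(-8547760 + 8258005) = 1/(-289755) = -1/289755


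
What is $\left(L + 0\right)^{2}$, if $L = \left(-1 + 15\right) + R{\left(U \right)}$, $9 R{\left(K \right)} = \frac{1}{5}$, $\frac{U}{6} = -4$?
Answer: $\frac{398161}{2025} \approx 196.62$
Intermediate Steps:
$U = -24$ ($U = 6 \left(-4\right) = -24$)
$R{\left(K \right)} = \frac{1}{45}$ ($R{\left(K \right)} = \frac{1}{9 \cdot 5} = \frac{1}{9} \cdot \frac{1}{5} = \frac{1}{45}$)
$L = \frac{631}{45}$ ($L = \left(-1 + 15\right) + \frac{1}{45} = 14 + \frac{1}{45} = \frac{631}{45} \approx 14.022$)
$\left(L + 0\right)^{2} = \left(\frac{631}{45} + 0\right)^{2} = \left(\frac{631}{45}\right)^{2} = \frac{398161}{2025}$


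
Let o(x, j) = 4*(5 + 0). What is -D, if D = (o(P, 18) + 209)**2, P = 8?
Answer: -52441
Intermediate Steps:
o(x, j) = 20 (o(x, j) = 4*5 = 20)
D = 52441 (D = (20 + 209)**2 = 229**2 = 52441)
-D = -1*52441 = -52441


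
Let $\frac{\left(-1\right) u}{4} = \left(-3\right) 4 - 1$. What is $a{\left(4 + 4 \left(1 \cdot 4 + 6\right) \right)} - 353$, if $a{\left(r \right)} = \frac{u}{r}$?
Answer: $- \frac{3870}{11} \approx -351.82$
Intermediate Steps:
$u = 52$ ($u = - 4 \left(\left(-3\right) 4 - 1\right) = - 4 \left(-12 - 1\right) = \left(-4\right) \left(-13\right) = 52$)
$a{\left(r \right)} = \frac{52}{r}$
$a{\left(4 + 4 \left(1 \cdot 4 + 6\right) \right)} - 353 = \frac{52}{4 + 4 \left(1 \cdot 4 + 6\right)} - 353 = \frac{52}{4 + 4 \left(4 + 6\right)} - 353 = \frac{52}{4 + 4 \cdot 10} - 353 = \frac{52}{4 + 40} - 353 = \frac{52}{44} - 353 = 52 \cdot \frac{1}{44} - 353 = \frac{13}{11} - 353 = - \frac{3870}{11}$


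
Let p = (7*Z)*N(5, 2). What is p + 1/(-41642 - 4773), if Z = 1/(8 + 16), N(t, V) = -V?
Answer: -324917/556980 ≈ -0.58335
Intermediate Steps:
Z = 1/24 ≈ 0.041667
p = -7/12 (p = (7*(1/24))*(-1*2) = (7/24)*(-2) = -7/12 ≈ -0.58333)
p + 1/(-41642 - 4773) = -7/12 + 1/(-41642 - 4773) = -7/12 + 1/(-46415) = -7/12 - 1/46415 = -324917/556980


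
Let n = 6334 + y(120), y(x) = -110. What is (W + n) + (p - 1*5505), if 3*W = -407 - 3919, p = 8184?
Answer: 7461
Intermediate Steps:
W = -1442 (W = (-407 - 3919)/3 = (⅓)*(-4326) = -1442)
n = 6224 (n = 6334 - 110 = 6224)
(W + n) + (p - 1*5505) = (-1442 + 6224) + (8184 - 1*5505) = 4782 + (8184 - 5505) = 4782 + 2679 = 7461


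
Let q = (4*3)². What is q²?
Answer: 20736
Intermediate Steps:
q = 144 (q = 12² = 144)
q² = 144² = 20736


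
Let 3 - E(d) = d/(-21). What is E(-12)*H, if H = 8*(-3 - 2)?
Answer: -680/7 ≈ -97.143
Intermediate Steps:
E(d) = 3 + d/21 (E(d) = 3 - d/(-21) = 3 - d*(-1)/21 = 3 - (-1)*d/21 = 3 + d/21)
H = -40 (H = 8*(-5) = -40)
E(-12)*H = (3 + (1/21)*(-12))*(-40) = (3 - 4/7)*(-40) = (17/7)*(-40) = -680/7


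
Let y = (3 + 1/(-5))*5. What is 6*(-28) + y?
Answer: -154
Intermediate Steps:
y = 14 (y = (3 - ⅕)*5 = (14/5)*5 = 14)
6*(-28) + y = 6*(-28) + 14 = -168 + 14 = -154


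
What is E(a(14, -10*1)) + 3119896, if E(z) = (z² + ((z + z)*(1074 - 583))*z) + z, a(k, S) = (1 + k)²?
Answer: 52884496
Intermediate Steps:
E(z) = z + 983*z² (E(z) = (z² + ((2*z)*491)*z) + z = (z² + (982*z)*z) + z = (z² + 982*z²) + z = 983*z² + z = z + 983*z²)
E(a(14, -10*1)) + 3119896 = (1 + 14)²*(1 + 983*(1 + 14)²) + 3119896 = 15²*(1 + 983*15²) + 3119896 = 225*(1 + 983*225) + 3119896 = 225*(1 + 221175) + 3119896 = 225*221176 + 3119896 = 49764600 + 3119896 = 52884496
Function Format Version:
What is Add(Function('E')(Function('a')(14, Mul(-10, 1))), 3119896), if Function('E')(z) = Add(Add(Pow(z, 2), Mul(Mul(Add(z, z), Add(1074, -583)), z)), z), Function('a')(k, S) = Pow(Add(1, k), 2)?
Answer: 52884496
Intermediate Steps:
Function('E')(z) = Add(z, Mul(983, Pow(z, 2))) (Function('E')(z) = Add(Add(Pow(z, 2), Mul(Mul(Mul(2, z), 491), z)), z) = Add(Add(Pow(z, 2), Mul(Mul(982, z), z)), z) = Add(Add(Pow(z, 2), Mul(982, Pow(z, 2))), z) = Add(Mul(983, Pow(z, 2)), z) = Add(z, Mul(983, Pow(z, 2))))
Add(Function('E')(Function('a')(14, Mul(-10, 1))), 3119896) = Add(Mul(Pow(Add(1, 14), 2), Add(1, Mul(983, Pow(Add(1, 14), 2)))), 3119896) = Add(Mul(Pow(15, 2), Add(1, Mul(983, Pow(15, 2)))), 3119896) = Add(Mul(225, Add(1, Mul(983, 225))), 3119896) = Add(Mul(225, Add(1, 221175)), 3119896) = Add(Mul(225, 221176), 3119896) = Add(49764600, 3119896) = 52884496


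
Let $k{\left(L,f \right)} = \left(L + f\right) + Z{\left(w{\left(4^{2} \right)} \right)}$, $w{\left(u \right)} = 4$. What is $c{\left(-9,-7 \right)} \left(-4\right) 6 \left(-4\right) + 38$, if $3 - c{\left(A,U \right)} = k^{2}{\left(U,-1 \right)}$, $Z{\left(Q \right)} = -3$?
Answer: $-11290$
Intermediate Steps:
$k{\left(L,f \right)} = -3 + L + f$ ($k{\left(L,f \right)} = \left(L + f\right) - 3 = -3 + L + f$)
$c{\left(A,U \right)} = 3 - \left(-4 + U\right)^{2}$ ($c{\left(A,U \right)} = 3 - \left(-3 + U - 1\right)^{2} = 3 - \left(-4 + U\right)^{2}$)
$c{\left(-9,-7 \right)} \left(-4\right) 6 \left(-4\right) + 38 = \left(3 - \left(-4 - 7\right)^{2}\right) \left(-4\right) 6 \left(-4\right) + 38 = \left(3 - \left(-11\right)^{2}\right) \left(\left(-24\right) \left(-4\right)\right) + 38 = \left(3 - 121\right) 96 + 38 = \left(-118\right) 96 + 38 = -11328 + 38 = -11290$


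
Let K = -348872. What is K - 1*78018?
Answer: -426890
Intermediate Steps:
K - 1*78018 = -348872 - 1*78018 = -348872 - 78018 = -426890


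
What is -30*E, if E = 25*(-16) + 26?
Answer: 11220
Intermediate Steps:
E = -374 (E = -400 + 26 = -374)
-30*E = -30*(-374) = 11220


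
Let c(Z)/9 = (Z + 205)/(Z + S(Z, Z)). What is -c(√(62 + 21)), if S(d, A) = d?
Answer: -9/2 - 1845*√83/166 ≈ -105.76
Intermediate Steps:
c(Z) = 9*(205 + Z)/(2*Z) (c(Z) = 9*((Z + 205)/(Z + Z)) = 9*((205 + Z)/((2*Z))) = 9*((205 + Z)*(1/(2*Z))) = 9*((205 + Z)/(2*Z)) = 9*(205 + Z)/(2*Z))
-c(√(62 + 21)) = -9*(205 + √(62 + 21))/(2*(√(62 + 21))) = -9*(205 + √83)/(2*(√83)) = -9*√83/83*(205 + √83)/2 = -9*√83*(205 + √83)/166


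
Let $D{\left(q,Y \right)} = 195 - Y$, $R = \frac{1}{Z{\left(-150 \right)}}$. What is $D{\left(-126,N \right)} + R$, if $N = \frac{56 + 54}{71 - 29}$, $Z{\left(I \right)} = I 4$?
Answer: $\frac{269331}{1400} \approx 192.38$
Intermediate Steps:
$Z{\left(I \right)} = 4 I$
$R = - \frac{1}{600}$ ($R = \frac{1}{4 \left(-150\right)} = \frac{1}{-600} = - \frac{1}{600} \approx -0.0016667$)
$N = \frac{55}{21}$ ($N = \frac{110}{42} = 110 \cdot \frac{1}{42} = \frac{55}{21} \approx 2.619$)
$D{\left(-126,N \right)} + R = \left(195 - \frac{55}{21}\right) - \frac{1}{600} = \frac{4040}{21} - \frac{1}{600} = \frac{269331}{1400}$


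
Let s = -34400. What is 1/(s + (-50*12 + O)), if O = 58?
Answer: -1/34942 ≈ -2.8619e-5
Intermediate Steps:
1/(s + (-50*12 + O)) = 1/(-34400 + (-50*12 + 58)) = 1/(-34400 + (-600 + 58)) = 1/(-34400 - 542) = 1/(-34942) = -1/34942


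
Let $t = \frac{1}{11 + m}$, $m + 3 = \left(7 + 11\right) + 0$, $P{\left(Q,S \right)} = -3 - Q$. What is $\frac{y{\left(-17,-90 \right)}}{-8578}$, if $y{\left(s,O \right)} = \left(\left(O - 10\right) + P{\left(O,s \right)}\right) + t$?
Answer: $\frac{337}{223028} \approx 0.001511$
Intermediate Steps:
$m = 15$ ($m = -3 + \left(\left(7 + 11\right) + 0\right) = -3 + \left(18 + 0\right) = -3 + 18 = 15$)
$t = \frac{1}{26}$ ($t = \frac{1}{11 + 15} = \frac{1}{26} \approx 0.038462$)
$y{\left(s,O \right)} = - \frac{337}{26}$ ($y{\left(s,O \right)} = \left(\left(O - 10\right) - \left(3 + O\right)\right) + \frac{1}{26} = \left(\left(-10 + O\right) - \left(3 + O\right)\right) + \frac{1}{26} = -13 + \frac{1}{26} = - \frac{337}{26}$)
$\frac{y{\left(-17,-90 \right)}}{-8578} = - \frac{337}{26 \left(-8578\right)} = \left(- \frac{337}{26}\right) \left(- \frac{1}{8578}\right) = \frac{337}{223028}$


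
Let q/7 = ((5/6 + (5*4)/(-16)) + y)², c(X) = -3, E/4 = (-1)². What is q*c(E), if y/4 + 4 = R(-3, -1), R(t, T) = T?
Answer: -420175/48 ≈ -8753.6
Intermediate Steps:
E = 4 (E = 4*(-1)² = 4*1 = 4)
y = -20 (y = -16 + 4*(-1) = -16 - 4 = -20)
q = 420175/144 (q = 7*((5/6 + (5*4)/(-16)) - 20)² = 7*((5*(⅙) + 20*(-1/16)) - 20)² = 7*((⅚ - 5/4) - 20)² = 7*(-5/12 - 20)² = 7*(-245/12)² = 7*(60025/144) = 420175/144 ≈ 2917.9)
q*c(E) = (420175/144)*(-3) = -420175/48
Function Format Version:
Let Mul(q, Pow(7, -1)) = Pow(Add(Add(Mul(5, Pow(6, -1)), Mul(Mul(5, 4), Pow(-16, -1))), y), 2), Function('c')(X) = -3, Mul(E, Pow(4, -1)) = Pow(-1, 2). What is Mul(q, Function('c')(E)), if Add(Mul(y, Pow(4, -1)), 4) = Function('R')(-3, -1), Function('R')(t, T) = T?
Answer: Rational(-420175, 48) ≈ -8753.6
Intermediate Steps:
E = 4 (E = Mul(4, Pow(-1, 2)) = Mul(4, 1) = 4)
y = -20 (y = Add(-16, Mul(4, -1)) = Add(-16, -4) = -20)
q = Rational(420175, 144) (q = Mul(7, Pow(Add(Add(Mul(5, Pow(6, -1)), Mul(Mul(5, 4), Pow(-16, -1))), -20), 2)) = Mul(7, Pow(Add(Add(Mul(5, Rational(1, 6)), Mul(20, Rational(-1, 16))), -20), 2)) = Mul(7, Pow(Add(Add(Rational(5, 6), Rational(-5, 4)), -20), 2)) = Mul(7, Pow(Add(Rational(-5, 12), -20), 2)) = Mul(7, Pow(Rational(-245, 12), 2)) = Mul(7, Rational(60025, 144)) = Rational(420175, 144) ≈ 2917.9)
Mul(q, Function('c')(E)) = Mul(Rational(420175, 144), -3) = Rational(-420175, 48)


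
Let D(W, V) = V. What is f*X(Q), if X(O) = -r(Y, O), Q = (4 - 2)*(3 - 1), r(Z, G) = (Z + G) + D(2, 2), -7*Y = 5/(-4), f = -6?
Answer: 519/14 ≈ 37.071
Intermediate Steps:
Y = 5/28 (Y = -5/(7*(-4)) = -5*(-1)/(7*4) = -⅐*(-5/4) = 5/28 ≈ 0.17857)
r(Z, G) = 2 + G + Z (r(Z, G) = (Z + G) + 2 = (G + Z) + 2 = 2 + G + Z)
Q = 4 (Q = 2*2 = 4)
X(O) = -61/28 - O (X(O) = -(2 + O + 5/28) = -(61/28 + O) = -61/28 - O)
f*X(Q) = -6*(-61/28 - 1*4) = -6*(-61/28 - 4) = -6*(-173/28) = 519/14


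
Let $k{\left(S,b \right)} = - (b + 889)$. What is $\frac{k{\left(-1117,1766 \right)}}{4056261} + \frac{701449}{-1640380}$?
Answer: $- \frac{135695972909}{316848067580} \approx -0.42827$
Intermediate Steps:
$k{\left(S,b \right)} = -889 - b$ ($k{\left(S,b \right)} = - (889 + b) = -889 - b$)
$\frac{k{\left(-1117,1766 \right)}}{4056261} + \frac{701449}{-1640380} = \frac{-889 - 1766}{4056261} + \frac{701449}{-1640380} = \left(-889 - 1766\right) \frac{1}{4056261} + 701449 \left(- \frac{1}{1640380}\right) = \left(-2655\right) \frac{1}{4056261} - \frac{100207}{234340} = - \frac{885}{1352087} - \frac{100207}{234340} = - \frac{135695972909}{316848067580}$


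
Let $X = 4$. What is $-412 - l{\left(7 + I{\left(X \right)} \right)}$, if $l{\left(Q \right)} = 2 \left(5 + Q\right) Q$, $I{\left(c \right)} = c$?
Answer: $-764$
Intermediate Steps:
$l{\left(Q \right)} = Q \left(10 + 2 Q\right)$ ($l{\left(Q \right)} = \left(10 + 2 Q\right) Q = Q \left(10 + 2 Q\right)$)
$-412 - l{\left(7 + I{\left(X \right)} \right)} = -412 - 2 \left(7 + 4\right) \left(5 + \left(7 + 4\right)\right) = -412 - 2 \cdot 11 \left(5 + 11\right) = -412 - 2 \cdot 11 \cdot 16 = -412 - 352 = -764$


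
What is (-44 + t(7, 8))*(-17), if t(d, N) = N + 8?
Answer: 476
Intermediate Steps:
t(d, N) = 8 + N
(-44 + t(7, 8))*(-17) = (-44 + (8 + 8))*(-17) = (-44 + 16)*(-17) = -28*(-17) = 476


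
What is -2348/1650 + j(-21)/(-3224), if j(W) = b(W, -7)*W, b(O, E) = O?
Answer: -4148801/2659800 ≈ -1.5598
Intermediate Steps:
j(W) = W² (j(W) = W*W = W²)
-2348/1650 + j(-21)/(-3224) = -2348/1650 + (-21)²/(-3224) = -2348*1/1650 + 441*(-1/3224) = -1174/825 - 441/3224 = -4148801/2659800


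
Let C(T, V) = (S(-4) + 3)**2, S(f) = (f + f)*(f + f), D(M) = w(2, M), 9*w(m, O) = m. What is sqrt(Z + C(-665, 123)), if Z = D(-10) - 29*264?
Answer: I*sqrt(28501)/3 ≈ 56.274*I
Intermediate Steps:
w(m, O) = m/9
D(M) = 2/9 (D(M) = (1/9)*2 = 2/9)
S(f) = 4*f**2 (S(f) = (2*f)*(2*f) = 4*f**2)
C(T, V) = 4489 (C(T, V) = (4*(-4)**2 + 3)**2 = (4*16 + 3)**2 = (64 + 3)**2 = 67**2 = 4489)
Z = -68902/9 (Z = 2/9 - 29*264 = 2/9 - 7656 = -68902/9 ≈ -7655.8)
sqrt(Z + C(-665, 123)) = sqrt(-68902/9 + 4489) = sqrt(-28501/9) = I*sqrt(28501)/3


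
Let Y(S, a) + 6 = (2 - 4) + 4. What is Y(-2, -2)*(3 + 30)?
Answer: -132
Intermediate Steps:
Y(S, a) = -4 (Y(S, a) = -6 + ((2 - 4) + 4) = -6 + (-2 + 4) = -6 + 2 = -4)
Y(-2, -2)*(3 + 30) = -4*(3 + 30) = -4*33 = -132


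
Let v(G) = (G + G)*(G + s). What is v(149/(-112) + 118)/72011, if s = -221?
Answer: -152687895/451652992 ≈ -0.33806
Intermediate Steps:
v(G) = 2*G*(-221 + G) (v(G) = (G + G)*(G - 221) = (2*G)*(-221 + G) = 2*G*(-221 + G))
v(149/(-112) + 118)/72011 = (2*(149/(-112) + 118)*(-221 + (149/(-112) + 118)))/72011 = (2*(149*(-1/112) + 118)*(-221 + (149*(-1/112) + 118)))*(1/72011) = (2*(-149/112 + 118)*(-221 + (-149/112 + 118)))*(1/72011) = (2*(13067/112)*(-221 + 13067/112))*(1/72011) = (2*(13067/112)*(-11685/112))*(1/72011) = -152687895/6272*1/72011 = -152687895/451652992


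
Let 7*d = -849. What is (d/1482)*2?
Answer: -283/1729 ≈ -0.16368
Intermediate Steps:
d = -849/7 (d = (⅐)*(-849) = -849/7 ≈ -121.29)
(d/1482)*2 = -849/7/1482*2 = -849/7*1/1482*2 = -283/3458*2 = -283/1729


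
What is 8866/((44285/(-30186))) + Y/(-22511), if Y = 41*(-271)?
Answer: -6024106079201/996899635 ≈ -6042.8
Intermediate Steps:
Y = -11111
8866/((44285/(-30186))) + Y/(-22511) = 8866/((44285/(-30186))) - 11111/(-22511) = 8866/((44285*(-1/30186))) - 11111*(-1/22511) = 8866/(-44285/30186) + 11111/22511 = 8866*(-30186/44285) + 11111/22511 = -267629076/44285 + 11111/22511 = -6024106079201/996899635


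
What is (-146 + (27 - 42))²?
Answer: 25921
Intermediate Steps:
(-146 + (27 - 42))² = (-146 - 15)² = (-161)² = 25921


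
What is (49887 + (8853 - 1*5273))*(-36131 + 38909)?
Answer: 148531326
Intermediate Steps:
(49887 + (8853 - 1*5273))*(-36131 + 38909) = (49887 + (8853 - 5273))*2778 = (49887 + 3580)*2778 = 53467*2778 = 148531326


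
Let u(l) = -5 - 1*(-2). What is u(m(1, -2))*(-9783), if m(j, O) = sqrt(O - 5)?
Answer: 29349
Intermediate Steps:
m(j, O) = sqrt(-5 + O)
u(l) = -3 (u(l) = -5 + 2 = -3)
u(m(1, -2))*(-9783) = -3*(-9783) = 29349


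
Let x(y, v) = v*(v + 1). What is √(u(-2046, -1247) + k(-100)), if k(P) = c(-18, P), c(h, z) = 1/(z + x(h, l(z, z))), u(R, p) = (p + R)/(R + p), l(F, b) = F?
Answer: 99*√2/140 ≈ 1.0001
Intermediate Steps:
u(R, p) = 1 (u(R, p) = (R + p)/(R + p) = 1)
x(y, v) = v*(1 + v)
c(h, z) = 1/(z + z*(1 + z))
k(P) = 1/(P*(2 + P))
√(u(-2046, -1247) + k(-100)) = √(1 + 1/((-100)*(2 - 100))) = √(1 - 1/100/(-98)) = √(1 - 1/100*(-1/98)) = √(1 + 1/9800) = √(9801/9800) = 99*√2/140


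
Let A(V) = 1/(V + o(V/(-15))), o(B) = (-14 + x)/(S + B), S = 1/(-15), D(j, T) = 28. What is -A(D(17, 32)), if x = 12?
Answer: -29/842 ≈ -0.034442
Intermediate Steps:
S = -1/15 ≈ -0.066667
o(B) = -2/(-1/15 + B) (o(B) = (-14 + 12)/(-1/15 + B) = -2/(-1/15 + B))
A(V) = 1/(V - 30/(-1 - V)) (A(V) = 1/(V - 30/(-1 + 15*(V/(-15)))) = 1/(V - 30/(-1 + 15*(V*(-1/15)))) = 1/(V - 30/(-1 + 15*(-V/15))) = 1/(V - 30/(-1 - V)))
-A(D(17, 32)) = -(1 + 28)/(30 + 28*(1 + 28)) = -29/(30 + 28*29) = -29/(30 + 812) = -29/842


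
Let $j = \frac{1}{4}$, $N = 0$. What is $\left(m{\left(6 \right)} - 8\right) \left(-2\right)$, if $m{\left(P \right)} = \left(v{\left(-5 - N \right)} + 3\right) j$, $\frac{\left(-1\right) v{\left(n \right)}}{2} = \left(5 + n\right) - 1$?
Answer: $\frac{27}{2} \approx 13.5$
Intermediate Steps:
$j = \frac{1}{4} \approx 0.25$
$v{\left(n \right)} = -8 - 2 n$ ($v{\left(n \right)} = - 2 \left(\left(5 + n\right) - 1\right) = - 2 \left(4 + n\right) = -8 - 2 n$)
$m{\left(P \right)} = \frac{5}{4}$ ($m{\left(P \right)} = \left(\left(-8 - 2 \left(-5 - 0\right)\right) + 3\right) \frac{1}{4} = \left(\left(-8 - 2 \left(-5 + 0\right)\right) + 3\right) \frac{1}{4} = \left(\left(-8 - -10\right) + 3\right) \frac{1}{4} = \left(\left(-8 + 10\right) + 3\right) \frac{1}{4} = \left(2 + 3\right) \frac{1}{4} = 5 \cdot \frac{1}{4} = \frac{5}{4}$)
$\left(m{\left(6 \right)} - 8\right) \left(-2\right) = \left(\frac{5}{4} - 8\right) \left(-2\right) = \left(- \frac{27}{4}\right) \left(-2\right) = \frac{27}{2}$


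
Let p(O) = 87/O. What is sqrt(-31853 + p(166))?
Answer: I*sqrt(877726826)/166 ≈ 178.47*I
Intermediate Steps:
sqrt(-31853 + p(166)) = sqrt(-31853 + 87/166) = sqrt(-5287511/166) = I*sqrt(877726826)/166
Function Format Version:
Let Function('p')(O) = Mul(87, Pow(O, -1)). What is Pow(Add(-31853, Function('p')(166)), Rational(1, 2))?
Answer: Mul(Rational(1, 166), I, Pow(877726826, Rational(1, 2))) ≈ Mul(178.47, I)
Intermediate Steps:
Pow(Add(-31853, Function('p')(166)), Rational(1, 2)) = Pow(Add(-31853, Mul(87, Pow(166, -1))), Rational(1, 2)) = Pow(Add(-31853, Mul(87, Rational(1, 166))), Rational(1, 2)) = Pow(Add(-31853, Rational(87, 166)), Rational(1, 2)) = Pow(Rational(-5287511, 166), Rational(1, 2)) = Mul(Rational(1, 166), I, Pow(877726826, Rational(1, 2)))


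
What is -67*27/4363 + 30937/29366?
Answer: 81855037/128123858 ≈ 0.63887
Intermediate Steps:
-67*27/4363 + 30937/29366 = -1809*1/4363 + 30937*(1/29366) = -1809/4363 + 30937/29366 = 81855037/128123858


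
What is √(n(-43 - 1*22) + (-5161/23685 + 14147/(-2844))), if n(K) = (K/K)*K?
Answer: I*√982992069628565/3742230 ≈ 8.3781*I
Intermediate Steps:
n(K) = K (n(K) = 1*K = K)
√(n(-43 - 1*22) + (-5161/23685 + 14147/(-2844))) = √((-43 - 1*22) + (-5161/23685 + 14147/(-2844))) = √((-43 - 22) + (-5161*1/23685 + 14147*(-1/2844))) = √(-65 + (-5161/23685 - 14147/2844)) = √(-65 - 116583193/22453380) = √(-1576052893/22453380) = I*√982992069628565/3742230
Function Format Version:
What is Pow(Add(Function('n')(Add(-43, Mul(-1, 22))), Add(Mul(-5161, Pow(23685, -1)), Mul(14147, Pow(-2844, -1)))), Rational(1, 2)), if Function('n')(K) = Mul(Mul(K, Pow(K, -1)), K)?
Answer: Mul(Rational(1, 3742230), I, Pow(982992069628565, Rational(1, 2))) ≈ Mul(8.3781, I)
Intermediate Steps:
Function('n')(K) = K (Function('n')(K) = Mul(1, K) = K)
Pow(Add(Function('n')(Add(-43, Mul(-1, 22))), Add(Mul(-5161, Pow(23685, -1)), Mul(14147, Pow(-2844, -1)))), Rational(1, 2)) = Pow(Add(Add(-43, Mul(-1, 22)), Add(Mul(-5161, Pow(23685, -1)), Mul(14147, Pow(-2844, -1)))), Rational(1, 2)) = Pow(Add(Add(-43, -22), Add(Mul(-5161, Rational(1, 23685)), Mul(14147, Rational(-1, 2844)))), Rational(1, 2)) = Pow(Add(-65, Add(Rational(-5161, 23685), Rational(-14147, 2844))), Rational(1, 2)) = Pow(Add(-65, Rational(-116583193, 22453380)), Rational(1, 2)) = Pow(Rational(-1576052893, 22453380), Rational(1, 2)) = Mul(Rational(1, 3742230), I, Pow(982992069628565, Rational(1, 2)))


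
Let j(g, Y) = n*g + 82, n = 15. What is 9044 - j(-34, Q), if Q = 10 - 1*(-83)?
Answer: 9472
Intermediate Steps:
Q = 93 (Q = 10 + 83 = 93)
j(g, Y) = 82 + 15*g (j(g, Y) = 15*g + 82 = 82 + 15*g)
9044 - j(-34, Q) = 9044 - (82 + 15*(-34)) = 9044 - (82 - 510) = 9044 - 1*(-428) = 9044 + 428 = 9472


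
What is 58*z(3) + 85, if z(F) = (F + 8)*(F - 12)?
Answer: -5657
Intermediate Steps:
z(F) = (-12 + F)*(8 + F) (z(F) = (8 + F)*(-12 + F) = (-12 + F)*(8 + F))
58*z(3) + 85 = 58*(-96 + 3² - 4*3) + 85 = 58*(-96 + 9 - 12) + 85 = 58*(-99) + 85 = -5742 + 85 = -5657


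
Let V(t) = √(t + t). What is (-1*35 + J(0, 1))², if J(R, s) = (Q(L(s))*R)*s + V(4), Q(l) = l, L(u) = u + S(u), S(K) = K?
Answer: 1233 - 140*√2 ≈ 1035.0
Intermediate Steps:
L(u) = 2*u (L(u) = u + u = 2*u)
V(t) = √2*√t (V(t) = √(2*t) = √2*√t)
J(R, s) = 2*√2 + 2*R*s² (J(R, s) = ((2*s)*R)*s + √2*√4 = (2*R*s)*s + √2*2 = 2*R*s² + 2*√2 = 2*√2 + 2*R*s²)
(-1*35 + J(0, 1))² = (-1*35 + (2*√2 + 2*0*1²))² = (-35 + (2*√2 + 2*0*1))² = (-35 + (2*√2 + 0))² = (-35 + 2*√2)²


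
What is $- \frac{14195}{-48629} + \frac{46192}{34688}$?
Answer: $\frac{171166683}{105427672} \approx 1.6235$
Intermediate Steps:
$- \frac{14195}{-48629} + \frac{46192}{34688} = \left(-14195\right) \left(- \frac{1}{48629}\right) + 46192 \cdot \frac{1}{34688} = \frac{14195}{48629} + \frac{2887}{2168} = \frac{171166683}{105427672}$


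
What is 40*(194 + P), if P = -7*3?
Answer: 6920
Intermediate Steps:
P = -21
40*(194 + P) = 40*(194 - 21) = 40*173 = 6920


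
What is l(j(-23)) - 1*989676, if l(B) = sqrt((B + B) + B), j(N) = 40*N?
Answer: -989676 + 2*I*sqrt(690) ≈ -9.8968e+5 + 52.536*I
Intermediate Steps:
l(B) = sqrt(3)*sqrt(B) (l(B) = sqrt(2*B + B) = sqrt(3*B) = sqrt(3)*sqrt(B))
l(j(-23)) - 1*989676 = sqrt(3)*sqrt(40*(-23)) - 1*989676 = sqrt(3)*sqrt(-920) - 989676 = sqrt(3)*(2*I*sqrt(230)) - 989676 = 2*I*sqrt(690) - 989676 = -989676 + 2*I*sqrt(690)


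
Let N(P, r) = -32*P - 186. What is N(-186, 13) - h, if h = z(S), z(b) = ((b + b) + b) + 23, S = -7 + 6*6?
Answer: 5656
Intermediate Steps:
N(P, r) = -186 - 32*P
S = 29 (S = -7 + 36 = 29)
z(b) = 23 + 3*b (z(b) = (2*b + b) + 23 = 3*b + 23 = 23 + 3*b)
h = 110 (h = 23 + 3*29 = 23 + 87 = 110)
N(-186, 13) - h = (-186 - 32*(-186)) - 1*110 = (-186 + 5952) - 110 = 5766 - 110 = 5656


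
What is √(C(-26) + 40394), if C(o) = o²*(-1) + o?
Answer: 2*√9923 ≈ 199.23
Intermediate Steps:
C(o) = o - o² (C(o) = -o² + o = o - o²)
√(C(-26) + 40394) = √(-26*(1 - 1*(-26)) + 40394) = √(-26*(1 + 26) + 40394) = √(-26*27 + 40394) = √(-702 + 40394) = √39692 = 2*√9923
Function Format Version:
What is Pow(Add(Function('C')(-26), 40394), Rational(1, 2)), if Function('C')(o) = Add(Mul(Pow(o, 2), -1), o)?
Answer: Mul(2, Pow(9923, Rational(1, 2))) ≈ 199.23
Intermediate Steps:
Function('C')(o) = Add(o, Mul(-1, Pow(o, 2))) (Function('C')(o) = Add(Mul(-1, Pow(o, 2)), o) = Add(o, Mul(-1, Pow(o, 2))))
Pow(Add(Function('C')(-26), 40394), Rational(1, 2)) = Pow(Add(Mul(-26, Add(1, Mul(-1, -26))), 40394), Rational(1, 2)) = Pow(Add(Mul(-26, Add(1, 26)), 40394), Rational(1, 2)) = Pow(Add(Mul(-26, 27), 40394), Rational(1, 2)) = Pow(Add(-702, 40394), Rational(1, 2)) = Pow(39692, Rational(1, 2)) = Mul(2, Pow(9923, Rational(1, 2)))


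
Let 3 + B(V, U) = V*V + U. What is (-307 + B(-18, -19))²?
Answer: 25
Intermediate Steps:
B(V, U) = -3 + U + V² (B(V, U) = -3 + (V*V + U) = -3 + (V² + U) = -3 + (U + V²) = -3 + U + V²)
(-307 + B(-18, -19))² = (-307 + (-3 - 19 + (-18)²))² = (-307 + (-3 - 19 + 324))² = (-307 + 302)² = (-5)² = 25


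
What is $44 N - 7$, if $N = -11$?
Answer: $-491$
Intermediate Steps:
$44 N - 7 = 44 \left(-11\right) - 7 = -484 - 7 = -491$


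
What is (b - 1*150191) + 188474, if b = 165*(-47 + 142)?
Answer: 53958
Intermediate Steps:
b = 15675 (b = 165*95 = 15675)
(b - 1*150191) + 188474 = (15675 - 1*150191) + 188474 = (15675 - 150191) + 188474 = -134516 + 188474 = 53958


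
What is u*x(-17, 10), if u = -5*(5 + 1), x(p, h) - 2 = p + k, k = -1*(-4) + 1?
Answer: 300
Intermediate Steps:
k = 5 (k = 4 + 1 = 5)
x(p, h) = 7 + p (x(p, h) = 2 + (p + 5) = 2 + (5 + p) = 7 + p)
u = -30 (u = -5*6 = -30)
u*x(-17, 10) = -30*(7 - 17) = -30*(-10) = 300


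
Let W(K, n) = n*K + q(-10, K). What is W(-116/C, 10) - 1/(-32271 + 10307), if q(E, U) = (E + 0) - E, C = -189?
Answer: 25478429/4151196 ≈ 6.1376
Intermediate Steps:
q(E, U) = 0 (q(E, U) = E - E = 0)
W(K, n) = K*n (W(K, n) = n*K + 0 = K*n + 0 = K*n)
W(-116/C, 10) - 1/(-32271 + 10307) = -116/(-189)*10 - 1/(-32271 + 10307) = -116*(-1/189)*10 - 1/(-21964) = (116/189)*10 - 1*(-1/21964) = 1160/189 + 1/21964 = 25478429/4151196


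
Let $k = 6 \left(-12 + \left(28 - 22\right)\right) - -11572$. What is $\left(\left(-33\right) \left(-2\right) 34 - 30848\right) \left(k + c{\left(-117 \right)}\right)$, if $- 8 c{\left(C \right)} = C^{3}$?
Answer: $- \frac{12113086051}{2} \approx -6.0565 \cdot 10^{9}$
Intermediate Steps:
$k = 11536$ ($k = 6 \left(-12 + 6\right) + 11572 = 6 \left(-6\right) + 11572 = -36 + 11572 = 11536$)
$c{\left(C \right)} = - \frac{C^{3}}{8}$
$\left(\left(-33\right) \left(-2\right) 34 - 30848\right) \left(k + c{\left(-117 \right)}\right) = \left(\left(-33\right) \left(-2\right) 34 - 30848\right) \left(11536 - \frac{\left(-117\right)^{3}}{8}\right) = \left(66 \cdot 34 - 30848\right) \left(11536 - - \frac{1601613}{8}\right) = \left(2244 - 30848\right) \left(11536 + \frac{1601613}{8}\right) = \left(-28604\right) \frac{1693901}{8} = - \frac{12113086051}{2}$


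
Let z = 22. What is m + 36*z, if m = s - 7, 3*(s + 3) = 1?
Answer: 2347/3 ≈ 782.33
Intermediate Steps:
s = -8/3 (s = -3 + (⅓)*1 = -3 + ⅓ = -8/3 ≈ -2.6667)
m = -29/3 (m = -8/3 - 7 = -29/3 ≈ -9.6667)
m + 36*z = -29/3 + 36*22 = -29/3 + 792 = 2347/3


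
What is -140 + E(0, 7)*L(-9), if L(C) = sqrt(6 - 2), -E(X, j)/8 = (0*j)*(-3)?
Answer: -140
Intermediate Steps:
E(X, j) = 0 (E(X, j) = -8*0*j*(-3) = -0*(-3) = -8*0 = 0)
L(C) = 2 (L(C) = sqrt(4) = 2)
-140 + E(0, 7)*L(-9) = -140 + 0*2 = -140 + 0 = -140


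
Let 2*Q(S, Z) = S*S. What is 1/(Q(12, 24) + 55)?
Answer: 1/127 ≈ 0.0078740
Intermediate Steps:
Q(S, Z) = S²/2 (Q(S, Z) = (S*S)/2 = S²/2)
1/(Q(12, 24) + 55) = 1/((½)*12² + 55) = 1/((½)*144 + 55) = 1/(72 + 55) = 1/127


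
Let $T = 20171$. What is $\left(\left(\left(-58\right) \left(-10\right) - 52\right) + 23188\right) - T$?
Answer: $3545$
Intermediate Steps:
$\left(\left(\left(-58\right) \left(-10\right) - 52\right) + 23188\right) - T = \left(\left(\left(-58\right) \left(-10\right) - 52\right) + 23188\right) - 20171 = \left(\left(580 - 52\right) + 23188\right) - 20171 = \left(528 + 23188\right) - 20171 = 23716 - 20171 = 3545$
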